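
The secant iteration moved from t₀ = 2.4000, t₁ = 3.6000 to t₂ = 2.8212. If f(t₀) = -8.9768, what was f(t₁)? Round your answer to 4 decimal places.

16.5981

The secant line through (2.4000, -8.9768) and (3.6000, f(t₁)) crosses zero at t₂ = 2.8212.
So (2.4000, -8.9768), (3.6000, f(t₁)), (2.8212, 0) are collinear:
f(t₁) = -8.9768 · (3.6000 − 2.8212) / (2.4000 − 2.8212) = -8.9768 · (0.778800)/(-0.421200) = 16.598129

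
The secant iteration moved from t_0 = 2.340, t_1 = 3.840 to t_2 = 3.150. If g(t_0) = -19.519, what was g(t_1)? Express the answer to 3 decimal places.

16.627

The secant line through (2.340, -19.519) and (3.840, g(t_1)) crosses zero at t_2 = 3.150.
So (2.340, -19.519), (3.840, g(t_1)), (3.150, 0) are collinear:
g(t_1) = -19.519 · (3.840 − 3.150) / (2.340 − 3.150) = -19.519 · (0.69000)/(-0.81000) = 16.62730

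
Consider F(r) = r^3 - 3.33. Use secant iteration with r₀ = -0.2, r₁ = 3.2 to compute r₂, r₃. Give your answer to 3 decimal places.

0.146, 0.456

F(-0.2) = -3.33800, F(3.2) = 29.43800
r₂ = 3.20000 − 29.43800·(3.20000 − (-0.20000)) / (29.43800 − (-3.33800)) = 3.20000 − (100.08920)/(32.77600) = 0.14627
F(0.14627) = -3.32687
r₃ = 0.14627 − (-3.32687)·(0.14627 − 3.20000) / (-3.32687 − 29.43800) = 0.14627 − (10.15938)/(-32.76487) = 0.45633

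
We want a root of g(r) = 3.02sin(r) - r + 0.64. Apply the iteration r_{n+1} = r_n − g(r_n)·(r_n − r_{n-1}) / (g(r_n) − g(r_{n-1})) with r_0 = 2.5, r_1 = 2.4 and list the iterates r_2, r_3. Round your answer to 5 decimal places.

g(2.5) = -0.0526141, g(2.4) = 0.2798988
r_2 = 2.4000000 − 0.2798988·(2.4000000 − 2.5000000) / (0.2798988 − (-0.0526141)) = 2.4000000 − (-0.0279899)/(0.3325129) = 2.4841768
g(2.4841768) = 0.0012647
r_3 = 2.4841768 − 0.0012647·(2.4841768 − 2.4000000) / (0.0012647 − 0.2798988) = 2.4841768 − (0.0001065)/(-0.2786341) = 2.4845589

2.48418, 2.48456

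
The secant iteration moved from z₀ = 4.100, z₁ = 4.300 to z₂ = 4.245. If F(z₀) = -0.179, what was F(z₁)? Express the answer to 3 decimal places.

The secant line through (4.100, -0.179) and (4.300, F(z₁)) crosses zero at z₂ = 4.245.
So (4.100, -0.179), (4.300, F(z₁)), (4.245, 0) are collinear:
F(z₁) = -0.179 · (4.300 − 4.245) / (4.100 − 4.245) = -0.179 · (0.05500)/(-0.14500) = 0.06790

0.068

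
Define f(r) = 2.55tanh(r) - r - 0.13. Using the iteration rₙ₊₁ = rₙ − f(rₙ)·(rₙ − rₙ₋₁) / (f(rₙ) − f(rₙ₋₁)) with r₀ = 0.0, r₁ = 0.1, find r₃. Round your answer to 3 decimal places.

f(0.0) = -0.13000, f(0.1) = 0.02415
r₂ = 0.10000 − 0.02415·(0.10000 − 0.00000) / (0.02415 − (-0.13000)) = 0.10000 − (0.00242)/(0.15415) = 0.08433
f(0.08433) = 0.00021
r₃ = 0.08433 − 0.00021·(0.08433 − 0.10000) / (0.00021 − 0.02415) = 0.08433 − (0.00000)/(-0.02395) = 0.08420

0.084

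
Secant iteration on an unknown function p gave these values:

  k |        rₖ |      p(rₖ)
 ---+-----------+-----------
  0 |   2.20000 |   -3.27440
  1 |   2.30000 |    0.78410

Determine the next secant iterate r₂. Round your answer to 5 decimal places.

r₂ = 2.30000 − 0.78410·(2.30000 − 2.20000) / (0.78410 − (-3.27440))
   = 2.30000 − (0.0784100)/(4.0585000) = 2.2806801

2.28068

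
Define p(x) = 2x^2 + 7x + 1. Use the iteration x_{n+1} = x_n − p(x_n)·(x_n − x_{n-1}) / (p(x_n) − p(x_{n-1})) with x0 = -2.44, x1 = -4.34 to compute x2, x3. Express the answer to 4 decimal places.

p(-2.44) = -4.172800, p(-4.34) = 8.291200
x2 = -4.340000 − 8.291200·(-4.340000 − (-2.440000)) / (8.291200 − (-4.172800)) = -4.340000 − (-15.753280)/(12.464000) = -3.076098
p(-3.076098) = -1.607931
x3 = -3.076098 − (-1.607931)·(-3.076098 − (-4.340000)) / (-1.607931 − 8.291200) = -3.076098 − (-2.032267)/(-9.899131) = -3.281395

-3.0761, -3.2814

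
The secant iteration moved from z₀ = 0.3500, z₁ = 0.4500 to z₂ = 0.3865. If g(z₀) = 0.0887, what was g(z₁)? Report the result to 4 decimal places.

-0.1543

The secant line through (0.3500, 0.0887) and (0.4500, g(z₁)) crosses zero at z₂ = 0.3865.
So (0.3500, 0.0887), (0.4500, g(z₁)), (0.3865, 0) are collinear:
g(z₁) = 0.0887 · (0.4500 − 0.3865) / (0.3500 − 0.3865) = 0.0887 · (0.063500)/(-0.036500) = -0.154314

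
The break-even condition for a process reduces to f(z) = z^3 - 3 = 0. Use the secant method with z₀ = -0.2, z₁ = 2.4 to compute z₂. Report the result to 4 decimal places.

0.3654

f(-0.2) = -3.008000, f(2.4) = 10.824000
z₂ = 2.400000 − 10.824000·(2.400000 − (-0.200000)) / (10.824000 − (-3.008000)) = 2.400000 − (28.142400)/(13.832000) = 0.365414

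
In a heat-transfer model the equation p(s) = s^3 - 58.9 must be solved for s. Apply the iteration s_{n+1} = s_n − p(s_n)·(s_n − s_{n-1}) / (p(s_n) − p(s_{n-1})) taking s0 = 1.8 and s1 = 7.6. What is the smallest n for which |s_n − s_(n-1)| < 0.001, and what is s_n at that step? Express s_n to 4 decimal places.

p(1.8) = -53.068000, p(7.6) = 380.076000
s2 = 7.600000 − 380.076000·(5.800000)/(433.144000) = 2.510605;  |Δ| = 5.089395
p(2.510605) = -43.075307
s3 = 2.510605 − (-43.075307)·(-5.089395)/(-423.151307) = 3.028688;  |Δ| = 0.518082
p(3.028688) = -31.118003
s4 = 3.028688 − (-31.118003)·(0.518082)/(11.957304) = 4.376959;  |Δ| = 1.348271
p(4.376959) = 24.952772
s5 = 4.376959 − 24.952772·(1.348271)/(56.070776) = 3.776948;  |Δ| = 0.600011
p(3.776948) = -5.020588
s6 = 3.776948 − (-5.020588)·(-0.600011)/(-29.973360) = 3.877450;  |Δ| = 0.100503
p(3.877450) = -0.603999
s7 = 3.877450 − (-0.603999)·(0.100503)/(4.416589) = 3.891195;  |Δ| = 0.013744
p(3.891195) = 0.018130
s8 = 3.891195 − 0.018130·(0.013744)/(0.622129) = 3.890794;  |Δ| = 0.000401
|s8 − s7| = 0.000401 < 0.001

n = 8, s_n = 3.8908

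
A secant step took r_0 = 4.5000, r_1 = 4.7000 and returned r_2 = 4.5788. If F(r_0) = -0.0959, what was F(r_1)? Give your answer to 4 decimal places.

0.1475

The secant line through (4.5000, -0.0959) and (4.7000, F(r_1)) crosses zero at r_2 = 4.5788.
So (4.5000, -0.0959), (4.7000, F(r_1)), (4.5788, 0) are collinear:
F(r_1) = -0.0959 · (4.7000 − 4.5788) / (4.5000 − 4.5788) = -0.0959 · (0.121200)/(-0.078800) = 0.147501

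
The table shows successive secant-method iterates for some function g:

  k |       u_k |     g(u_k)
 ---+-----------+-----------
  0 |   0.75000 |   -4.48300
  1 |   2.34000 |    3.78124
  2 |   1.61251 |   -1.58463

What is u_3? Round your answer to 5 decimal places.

u_3 = 1.61251 − (-1.58463)·(1.61251 − 2.34000) / (-1.58463 − 3.78124)
   = 1.61251 − (1.1528025)/(-5.3658700) = 1.8273498

1.82735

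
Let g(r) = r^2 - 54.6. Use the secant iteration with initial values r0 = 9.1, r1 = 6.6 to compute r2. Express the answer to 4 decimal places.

7.3032

g(9.1) = 28.210000, g(6.6) = -11.040000
r2 = 6.600000 − (-11.040000)·(6.600000 − 9.100000) / (-11.040000 − 28.210000) = 6.600000 − (27.600000)/(-39.250000) = 7.303185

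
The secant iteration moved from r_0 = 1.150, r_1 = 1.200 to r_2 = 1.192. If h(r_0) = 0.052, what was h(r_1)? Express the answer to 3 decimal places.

The secant line through (1.150, 0.052) and (1.200, h(r_1)) crosses zero at r_2 = 1.192.
So (1.150, 0.052), (1.200, h(r_1)), (1.192, 0) are collinear:
h(r_1) = 0.052 · (1.200 − 1.192) / (1.150 − 1.192) = 0.052 · (0.00800)/(-0.04200) = -0.00990

-0.010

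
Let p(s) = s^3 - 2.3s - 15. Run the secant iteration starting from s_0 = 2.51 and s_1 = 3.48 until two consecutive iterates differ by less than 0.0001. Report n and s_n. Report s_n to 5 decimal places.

p(2.51) = -4.9597490, p(3.48) = 19.1401920
s_2 = 3.4800000 − 19.1401920·(0.9700000)/(24.0999410) = 2.7096252;  |Δ| = 0.7703748
p(2.7096252) = -1.3378827
s_3 = 2.7096252 − (-1.3378827)·(-0.7703748)/(-20.4780747) = 2.7599557;  |Δ| = 0.0503305
p(2.7599557) = -0.3243343
s_4 = 2.7599557 − (-0.3243343)·(0.0503305)/(1.0135484) = 2.7760614;  |Δ| = 0.0161057
p(2.7760614) = 0.0088228
s_5 = 2.7760614 − 0.0088228·(0.0161057)/(0.3331571) = 2.7756349;  |Δ| = 0.0004265
p(2.7756349) = -0.0000556
s_6 = 2.7756349 − (-0.0000556)·(-0.0004265)/(-0.0088784) = 2.7756375;  |Δ| = 0.0000027
|s_6 − s_5| = 0.0000027 < 0.0001

n = 6, s_n = 2.77564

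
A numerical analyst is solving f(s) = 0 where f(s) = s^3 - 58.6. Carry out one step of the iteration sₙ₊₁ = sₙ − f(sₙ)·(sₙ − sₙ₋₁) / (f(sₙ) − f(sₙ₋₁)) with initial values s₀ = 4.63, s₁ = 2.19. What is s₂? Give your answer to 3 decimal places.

f(4.63) = 40.65285, f(2.19) = -48.09654
s₂ = 2.19000 − (-48.09654)·(2.19000 − 4.63000) / (-48.09654 − 40.65285) = 2.19000 − (117.35556)/(-88.74939) = 3.51233

3.512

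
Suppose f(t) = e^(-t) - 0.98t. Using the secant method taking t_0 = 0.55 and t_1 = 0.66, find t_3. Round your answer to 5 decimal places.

f(0.55) = 0.0379498, f(0.66) = -0.1299487
t_2 = 0.6600000 − (-0.1299487)·(0.6600000 − 0.5500000) / (-0.1299487 − 0.0379498) = 0.6600000 − (-0.0142944)/(-0.1678985) = 0.5748631
f(0.5748631) = -0.0005840
t_3 = 0.5748631 − (-0.0005840)·(0.5748631 − 0.6600000) / (-0.0005840 − (-0.1299487)) = 0.5748631 − (0.0000497)/(0.1293647) = 0.5744788

0.57448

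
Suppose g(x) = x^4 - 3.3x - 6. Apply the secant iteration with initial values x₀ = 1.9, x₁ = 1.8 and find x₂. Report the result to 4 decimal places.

g(1.9) = 0.762100, g(1.8) = -1.442400
x₂ = 1.800000 − (-1.442400)·(1.800000 − 1.900000) / (-1.442400 − 0.762100) = 1.800000 − (0.144240)/(-2.204500) = 1.865430

1.8654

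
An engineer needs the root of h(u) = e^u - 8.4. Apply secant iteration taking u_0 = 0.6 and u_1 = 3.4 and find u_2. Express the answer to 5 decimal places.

1.25447

h(0.6) = -6.5778812, h(3.4) = 21.5641000
u_2 = 3.4000000 − 21.5641000·(3.4000000 − 0.6000000) / (21.5641000 − (-6.5778812)) = 3.4000000 − (60.3794801)/(28.1419812) = 1.2544695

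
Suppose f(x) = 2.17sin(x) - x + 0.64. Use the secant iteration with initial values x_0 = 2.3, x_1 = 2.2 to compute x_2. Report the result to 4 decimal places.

f(2.3) = -0.041820, f(2.2) = 0.194437
x_2 = 2.200000 − 0.194437·(2.200000 − 2.300000) / (0.194437 − (-0.041820)) = 2.200000 − (-0.019444)/(0.236257) = 2.282299

2.2823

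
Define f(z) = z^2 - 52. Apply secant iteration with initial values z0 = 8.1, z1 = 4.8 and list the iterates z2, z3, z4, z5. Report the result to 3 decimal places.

7.045, 7.245, 7.211, 7.211

f(8.1) = 13.61000, f(4.8) = -28.96000
z2 = 4.80000 − (-28.96000)·(4.80000 − 8.10000) / (-28.96000 − 13.61000) = 4.80000 − (95.56800)/(-42.57000) = 7.04496
f(7.04496) = -2.36852
z3 = 7.04496 − (-2.36852)·(7.04496 − 4.80000) / (-2.36852 − (-28.96000)) = 7.04496 − (-5.31724)/(26.59148) = 7.24492
f(7.24492) = 0.48889
z4 = 7.24492 − 0.48889·(7.24492 − 7.04496) / (0.48889 − (-2.36852)) = 7.24492 − (0.09776)/(2.85741) = 7.21071
f(7.21071) = -0.00567
z5 = 7.21071 − (-0.00567)·(7.21071 − 7.24492) / (-0.00567 − 0.48889) = 7.21071 − (0.00019)/(-0.49456) = 7.21110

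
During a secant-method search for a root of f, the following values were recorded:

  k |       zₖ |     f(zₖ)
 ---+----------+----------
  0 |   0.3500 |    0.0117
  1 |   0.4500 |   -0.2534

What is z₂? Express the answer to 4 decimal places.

0.3544

z₂ = 0.4500 − (-0.2534)·(0.4500 − 0.3500) / (-0.2534 − 0.0117)
   = 0.4500 − (-0.025340)/(-0.265100) = 0.354413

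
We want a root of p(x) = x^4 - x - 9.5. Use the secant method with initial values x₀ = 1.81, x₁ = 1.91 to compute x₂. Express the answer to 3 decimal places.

p(1.81) = -0.57717, p(1.91) = 1.89863
x₂ = 1.91000 − 1.89863·(1.91000 − 1.81000) / (1.89863 − (-0.57717)) = 1.91000 − (0.18986)/(2.47580) = 1.83331

1.833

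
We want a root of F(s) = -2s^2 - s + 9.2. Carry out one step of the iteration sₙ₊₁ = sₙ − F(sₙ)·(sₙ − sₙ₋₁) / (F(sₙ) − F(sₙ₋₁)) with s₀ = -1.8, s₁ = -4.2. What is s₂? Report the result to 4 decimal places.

-2.2109

F(-1.8) = 4.520000, F(-4.2) = -21.880000
s₂ = -4.200000 − (-21.880000)·(-4.200000 − (-1.800000)) / (-21.880000 − 4.520000) = -4.200000 − (52.512000)/(-26.400000) = -2.210909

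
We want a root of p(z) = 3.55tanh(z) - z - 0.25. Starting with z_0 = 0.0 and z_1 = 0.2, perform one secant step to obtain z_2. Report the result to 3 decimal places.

0.100

p(0.0) = -0.25000, p(0.2) = 0.25068
z_2 = 0.20000 − 0.25068·(0.20000 − 0.00000) / (0.25068 − (-0.25000)) = 0.20000 − (0.05014)/(0.50068) = 0.09986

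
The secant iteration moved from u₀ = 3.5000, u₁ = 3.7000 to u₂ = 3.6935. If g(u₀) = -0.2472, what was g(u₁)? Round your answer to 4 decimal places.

The secant line through (3.5000, -0.2472) and (3.7000, g(u₁)) crosses zero at u₂ = 3.6935.
So (3.5000, -0.2472), (3.7000, g(u₁)), (3.6935, 0) are collinear:
g(u₁) = -0.2472 · (3.7000 − 3.6935) / (3.5000 − 3.6935) = -0.2472 · (0.006500)/(-0.193500) = 0.008304

0.0083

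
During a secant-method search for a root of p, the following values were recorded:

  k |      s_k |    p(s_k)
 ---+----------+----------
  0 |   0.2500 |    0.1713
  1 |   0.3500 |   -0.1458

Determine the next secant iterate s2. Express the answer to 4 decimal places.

s2 = 0.3500 − (-0.1458)·(0.3500 − 0.2500) / (-0.1458 − 0.1713)
   = 0.3500 − (-0.014580)/(-0.317100) = 0.304021

0.3040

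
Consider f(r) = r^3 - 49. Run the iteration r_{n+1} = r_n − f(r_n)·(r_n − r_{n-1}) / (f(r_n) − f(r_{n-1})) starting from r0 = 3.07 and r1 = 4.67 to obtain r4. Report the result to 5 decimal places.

3.66079

f(3.07) = -20.0655570, f(4.67) = 52.8475630
r2 = 4.6700000 − 52.8475630·(4.6700000 − 3.0700000) / (52.8475630 − (-20.0655570)) = 4.6700000 − (84.5561008)/(72.9131200) = 3.5103171
f(3.5103171) = -5.7447290
r3 = 3.5103171 − (-5.7447290)·(3.5103171 − 4.6700000) / (-5.7447290 − 52.8475630) = 3.5103171 − (6.6620642)/(-58.5922920) = 3.6240191
f(3.6240191) = -1.4038918
r4 = 3.6240191 − (-1.4038918)·(3.6240191 − 3.5103171) / (-1.4038918 − (-5.7447290)) = 3.6240191 − (-0.1596254)/(4.3408372) = 3.6607921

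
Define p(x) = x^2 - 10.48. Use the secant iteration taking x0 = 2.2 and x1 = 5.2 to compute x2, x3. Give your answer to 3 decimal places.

p(2.2) = -5.64000, p(5.2) = 16.56000
x2 = 5.20000 − 16.56000·(5.20000 − 2.20000) / (16.56000 − (-5.64000)) = 5.20000 − (49.68000)/(22.20000) = 2.96216
p(2.96216) = -1.70560
x3 = 2.96216 − (-1.70560)·(2.96216 − 5.20000) / (-1.70560 − 16.56000) = 2.96216 − (3.81685)/(-18.26560) = 3.17113

2.962, 3.171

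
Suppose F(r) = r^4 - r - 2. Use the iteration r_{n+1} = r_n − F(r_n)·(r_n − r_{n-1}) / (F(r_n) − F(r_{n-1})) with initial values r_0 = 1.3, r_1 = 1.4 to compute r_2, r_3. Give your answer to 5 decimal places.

F(1.3) = -0.4439000, F(1.4) = 0.4416000
r_2 = 1.4000000 − 0.4416000·(1.4000000 − 1.3000000) / (0.4416000 − (-0.4439000)) = 1.4000000 − (0.0441600)/(0.8855000) = 1.3501299
F(1.3501299) = -0.0273453
r_3 = 1.3501299 − (-0.0273453)·(1.3501299 − 1.4000000) / (-0.0273453 − 0.4416000) = 1.3501299 − (0.0013637)/(-0.4689453) = 1.3530379

1.35013, 1.35304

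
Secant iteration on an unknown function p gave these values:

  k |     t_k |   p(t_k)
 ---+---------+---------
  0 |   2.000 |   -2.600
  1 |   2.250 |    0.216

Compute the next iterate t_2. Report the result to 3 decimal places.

2.231

t_2 = 2.250 − 0.216·(2.250 − 2.000) / (0.216 − (-2.600))
   = 2.250 − (0.05400)/(2.81600) = 2.23082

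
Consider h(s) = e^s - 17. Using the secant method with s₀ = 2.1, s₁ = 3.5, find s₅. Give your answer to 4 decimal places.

2.8329

h(2.1) = -8.833830, h(3.5) = 16.115452
s₂ = 3.500000 − 16.115452·(3.500000 − 2.100000) / (16.115452 − (-8.833830)) = 3.500000 − (22.561633)/(24.949282) = 2.595700
h(2.595700) = -3.594030
s₃ = 2.595700 − (-3.594030)·(2.595700 − 3.500000) / (-3.594030 − 16.115452) = 2.595700 − (3.250081)/(-19.709482) = 2.760599
h(2.760599) = -1.190682
s₄ = 2.760599 − (-1.190682)·(2.760599 − 2.595700) / (-1.190682 − (-3.594030)) = 2.760599 − (-0.196343)/(2.403348) = 2.842295
h(2.842295) = 0.155092
s₅ = 2.842295 − 0.155092·(2.842295 − 2.760599) / (0.155092 − (-1.190682)) = 2.842295 − (0.012670)/(1.345774) = 2.832880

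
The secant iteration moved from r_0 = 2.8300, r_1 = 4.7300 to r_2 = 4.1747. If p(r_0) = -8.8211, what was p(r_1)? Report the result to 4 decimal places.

The secant line through (2.8300, -8.8211) and (4.7300, p(r_1)) crosses zero at r_2 = 4.1747.
So (2.8300, -8.8211), (4.7300, p(r_1)), (4.1747, 0) are collinear:
p(r_1) = -8.8211 · (4.7300 − 4.1747) / (2.8300 − 4.1747) = -8.8211 · (0.555300)/(-1.344700) = 3.642713

3.6427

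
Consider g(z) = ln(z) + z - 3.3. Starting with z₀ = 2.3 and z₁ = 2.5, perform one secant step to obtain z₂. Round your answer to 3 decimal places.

g(2.3) = -0.16709, g(2.5) = 0.11629
z₂ = 2.50000 − 0.11629·(2.50000 − 2.30000) / (0.11629 − (-0.16709)) = 2.50000 − (0.02326)/(0.28338) = 2.41793

2.418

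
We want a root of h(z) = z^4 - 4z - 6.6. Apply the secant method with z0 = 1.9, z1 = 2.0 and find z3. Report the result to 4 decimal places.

1.9476

h(1.9) = -1.167900, h(2.0) = 1.400000
z2 = 2.000000 − 1.400000·(2.000000 − 1.900000) / (1.400000 − (-1.167900)) = 2.000000 − (0.140000)/(2.567900) = 1.945481
h(1.945481) = -0.056490
z3 = 1.945481 − (-0.056490)·(1.945481 − 2.000000) / (-0.056490 − 1.400000) = 1.945481 − (0.003080)/(-1.456490) = 1.947595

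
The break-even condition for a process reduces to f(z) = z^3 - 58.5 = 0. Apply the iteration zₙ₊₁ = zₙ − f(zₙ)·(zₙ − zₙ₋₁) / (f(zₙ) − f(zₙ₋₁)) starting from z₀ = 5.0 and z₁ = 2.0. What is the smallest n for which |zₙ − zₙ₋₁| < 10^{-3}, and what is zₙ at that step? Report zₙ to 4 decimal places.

f(5.0) = 66.500000, f(2.0) = -50.500000
z₂ = 2.000000 − (-50.500000)·(-3.000000)/(-117.000000) = 3.294872;  |Δ| = 1.294872
f(3.294872) = -22.730278
z₃ = 3.294872 − (-22.730278)·(1.294872)/(27.769722) = 4.354760;  |Δ| = 1.059888
f(4.354760) = 24.083375
z₄ = 4.354760 − 24.083375·(1.059888)/(46.813653) = 3.809498;  |Δ| = 0.545261
f(3.809498) = -3.215501
z₅ = 3.809498 − (-3.215501)·(-0.545261)/(-27.298876) = 3.873724;  |Δ| = 0.064226
f(3.873724) = -0.371912
z₆ = 3.873724 − (-0.371912)·(0.064226)/(2.843589) = 3.882124;  |Δ| = 0.008400
f(3.882124) = 0.007056
z₇ = 3.882124 − 0.007056·(0.008400)/(0.378967) = 3.881968;  |Δ| = 0.000156
|z₇ − z₆| = 0.000156 < 10^{-3}

n = 7, zₙ = 3.8820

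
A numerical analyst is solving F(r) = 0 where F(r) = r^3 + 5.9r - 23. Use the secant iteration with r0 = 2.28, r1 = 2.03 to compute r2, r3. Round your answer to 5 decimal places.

F(2.28) = 2.3043520, F(2.03) = -2.6575730
r2 = 2.0300000 − (-2.6575730)·(2.0300000 − 2.2800000) / (-2.6575730 − 2.3043520) = 2.0300000 − (0.6643933)/(-4.9619250) = 2.1638983
F(2.1638983) = -0.1006421
r3 = 2.1638983 − (-0.1006421)·(2.1638983 − 2.0300000) / (-0.1006421 − (-2.6575730)) = 2.1638983 − (-0.0134758)/(2.5569309) = 2.1691686

2.16390, 2.16917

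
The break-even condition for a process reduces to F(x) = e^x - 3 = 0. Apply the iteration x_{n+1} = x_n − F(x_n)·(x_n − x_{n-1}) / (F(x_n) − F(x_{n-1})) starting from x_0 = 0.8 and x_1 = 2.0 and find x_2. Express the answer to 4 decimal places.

F(0.8) = -0.774459, F(2.0) = 4.389056
x_2 = 2.000000 − 4.389056·(2.000000 − 0.800000) / (4.389056 − (-0.774459)) = 2.000000 − (5.266867)/(5.163515) = 0.979984

0.9800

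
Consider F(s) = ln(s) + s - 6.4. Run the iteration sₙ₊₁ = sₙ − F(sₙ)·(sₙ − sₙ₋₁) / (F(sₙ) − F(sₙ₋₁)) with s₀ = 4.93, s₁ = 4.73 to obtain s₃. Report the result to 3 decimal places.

F(4.93) = 0.12534, F(4.73) = -0.11607
s₂ = 4.73000 − (-0.11607)·(4.73000 − 4.93000) / (-0.11607 − 0.12534) = 4.73000 − (0.02321)/(-0.24141) = 4.82616
F(4.82616) = 0.00021
s₃ = 4.82616 − 0.00021·(4.82616 − 4.73000) / (0.00021 − (-0.11607)) = 4.82616 − (0.00002)/(0.11629) = 4.82599

4.826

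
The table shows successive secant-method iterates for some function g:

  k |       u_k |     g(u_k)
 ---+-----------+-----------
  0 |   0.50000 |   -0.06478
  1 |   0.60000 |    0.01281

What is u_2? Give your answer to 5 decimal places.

0.58349

u_2 = 0.60000 − 0.01281·(0.60000 − 0.50000) / (0.01281 − (-0.06478))
   = 0.60000 − (0.0012810)/(0.0775900) = 0.5834901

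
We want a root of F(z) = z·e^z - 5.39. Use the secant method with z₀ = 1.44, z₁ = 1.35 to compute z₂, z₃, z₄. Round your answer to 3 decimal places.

F(1.44) = 0.68780, F(1.35) = -0.18248
z₂ = 1.35000 − (-0.18248)·(1.35000 − 1.44000) / (-0.18248 − 0.68780) = 1.35000 − (0.01642)/(-0.87028) = 1.36887
F(1.36887) = -0.00909
z₃ = 1.36887 − (-0.00909)·(1.36887 − 1.35000) / (-0.00909 − (-0.18248)) = 1.36887 − (-0.00017)/(0.17338) = 1.36986
F(1.36986) = 0.00013
z₄ = 1.36986 − 0.00013·(1.36986 − 1.36887) / (0.00013 − (-0.00909)) = 1.36986 − (0.00000)/(0.00922) = 1.36985

1.369, 1.370, 1.370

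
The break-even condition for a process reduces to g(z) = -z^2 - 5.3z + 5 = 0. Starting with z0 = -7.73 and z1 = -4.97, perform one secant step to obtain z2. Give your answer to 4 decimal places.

g(-7.73) = -13.783900, g(-4.97) = 6.640100
z2 = -4.970000 − 6.640100·(-4.970000 − (-7.730000)) / (6.640100 − (-13.783900)) = -4.970000 − (18.326676)/(20.424000) = -5.867311

-5.8673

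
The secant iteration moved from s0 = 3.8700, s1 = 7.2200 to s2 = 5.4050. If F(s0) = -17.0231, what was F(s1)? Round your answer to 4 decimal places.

20.1283

The secant line through (3.8700, -17.0231) and (7.2200, F(s1)) crosses zero at s2 = 5.4050.
So (3.8700, -17.0231), (7.2200, F(s1)), (5.4050, 0) are collinear:
F(s1) = -17.0231 · (7.2200 − 5.4050) / (3.8700 − 5.4050) = -17.0231 · (1.815000)/(-1.535000) = 20.128291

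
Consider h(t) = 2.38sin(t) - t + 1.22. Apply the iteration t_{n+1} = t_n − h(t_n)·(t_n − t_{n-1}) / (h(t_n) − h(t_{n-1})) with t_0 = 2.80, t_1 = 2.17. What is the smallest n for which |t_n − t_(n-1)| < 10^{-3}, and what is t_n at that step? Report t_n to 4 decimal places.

h(2.80) = -0.782728, h(2.17) = 1.015368
t_2 = 2.170000 − 1.015368·(-0.630000)/(1.798096) = 2.525755;  |Δ| = 0.355755
h(2.525755) = 0.069034
t_3 = 2.525755 − 0.069034·(0.355755)/(-0.946334) = 2.551707;  |Δ| = 0.025952
h(2.551707) = -0.007794
t_4 = 2.551707 − (-0.007794)·(0.025952)/(-0.076828) = 2.549074;  |Δ| = 0.002633
h(2.549074) = 0.000041
t_5 = 2.549074 − 0.000041·(-0.002633)/(0.007835) = 2.549088;  |Δ| = 0.000014
|t_5 − t_4| = 0.000014 < 10^{-3}

n = 5, t_n = 2.5491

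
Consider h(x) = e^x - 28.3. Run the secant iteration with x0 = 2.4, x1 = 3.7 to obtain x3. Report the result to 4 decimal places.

h(2.4) = -17.276824, h(3.7) = 12.147304
x2 = 3.700000 − 12.147304·(3.700000 − 2.400000) / (12.147304 − (-17.276824)) = 3.700000 − (15.791496)/(29.424128) = 3.163315
h(3.163315) = -4.651144
x3 = 3.163315 − (-4.651144)·(3.163315 − 3.700000) / (-4.651144 − 12.147304) = 3.163315 − (2.496200)/(-16.798448) = 3.311912

3.3119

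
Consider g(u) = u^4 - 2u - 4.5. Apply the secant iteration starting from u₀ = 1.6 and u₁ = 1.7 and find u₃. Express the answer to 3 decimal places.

1.674

g(1.6) = -1.14640, g(1.7) = 0.45210
u₂ = 1.70000 − 0.45210·(1.70000 − 1.60000) / (0.45210 − (-1.14640)) = 1.70000 − (0.04521)/(1.59850) = 1.67172
g(1.67172) = -0.03343
u₃ = 1.67172 − (-0.03343)·(1.67172 − 1.70000) / (-0.03343 − 0.45210) = 1.67172 − (0.00095)/(-0.48553) = 1.67366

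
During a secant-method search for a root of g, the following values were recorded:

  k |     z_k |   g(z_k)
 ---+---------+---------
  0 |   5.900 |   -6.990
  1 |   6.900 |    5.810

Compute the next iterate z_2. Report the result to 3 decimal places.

6.446

z_2 = 6.900 − 5.810·(6.900 − 5.900) / (5.810 − (-6.990))
   = 6.900 − (5.81000)/(12.80000) = 6.44609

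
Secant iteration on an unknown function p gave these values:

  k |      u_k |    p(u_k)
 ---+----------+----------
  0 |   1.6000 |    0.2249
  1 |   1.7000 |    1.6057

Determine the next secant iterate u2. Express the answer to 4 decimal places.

1.5837

u2 = 1.7000 − 1.6057·(1.7000 − 1.6000) / (1.6057 − 0.2249)
   = 1.7000 − (0.160570)/(1.380800) = 1.583712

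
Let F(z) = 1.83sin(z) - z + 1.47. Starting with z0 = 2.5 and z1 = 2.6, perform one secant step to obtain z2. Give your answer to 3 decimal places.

2.526

F(2.5) = 0.06520, F(2.6) = -0.18663
z2 = 2.60000 − (-0.18663)·(2.60000 − 2.50000) / (-0.18663 − 0.06520) = 2.60000 − (-0.01866)/(-0.25184) = 2.52589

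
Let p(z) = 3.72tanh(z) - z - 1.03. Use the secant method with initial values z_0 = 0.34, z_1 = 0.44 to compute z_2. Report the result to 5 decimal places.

0.40882

p(0.34) = -0.1517841, p(0.44) = 0.0687573
z_2 = 0.4400000 − 0.0687573·(0.4400000 − 0.3400000) / (0.0687573 − (-0.1517841)) = 0.4400000 − (0.0068757)/(0.2205414) = 0.4088234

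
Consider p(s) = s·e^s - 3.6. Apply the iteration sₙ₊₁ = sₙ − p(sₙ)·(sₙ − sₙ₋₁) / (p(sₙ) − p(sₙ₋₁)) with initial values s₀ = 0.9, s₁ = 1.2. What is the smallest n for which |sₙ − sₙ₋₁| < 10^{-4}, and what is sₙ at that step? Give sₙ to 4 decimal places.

n = 5, sₙ = 1.1453

p(0.9) = -1.386357, p(1.2) = 0.384140
s₂ = 1.200000 − 0.384140·(0.300000)/(1.770498) = 1.134910;  |Δ| = 0.065090
p(1.134910) = -0.069417
s₃ = 1.134910 − (-0.069417)·(-0.065090)/(-0.453558) = 1.144872;  |Δ| = 0.009962
p(1.144872) = -0.002768
s₄ = 1.144872 − (-0.002768)·(0.009962)/(0.066649) = 1.145286;  |Δ| = 0.000414
p(1.145286) = 0.000021
s₅ = 1.145286 − 0.000021·(0.000414)/(0.002789) = 1.145283;  |Δ| = 0.000003
|s₅ − s₄| = 0.000003 < 10^{-4}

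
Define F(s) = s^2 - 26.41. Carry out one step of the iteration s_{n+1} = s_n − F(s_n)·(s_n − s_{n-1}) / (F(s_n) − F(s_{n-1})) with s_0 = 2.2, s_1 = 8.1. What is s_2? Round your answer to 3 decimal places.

4.294

F(2.2) = -21.57000, F(8.1) = 39.20000
s_2 = 8.10000 − 39.20000·(8.10000 − 2.20000) / (39.20000 − (-21.57000)) = 8.10000 − (231.28000)/(60.77000) = 4.29417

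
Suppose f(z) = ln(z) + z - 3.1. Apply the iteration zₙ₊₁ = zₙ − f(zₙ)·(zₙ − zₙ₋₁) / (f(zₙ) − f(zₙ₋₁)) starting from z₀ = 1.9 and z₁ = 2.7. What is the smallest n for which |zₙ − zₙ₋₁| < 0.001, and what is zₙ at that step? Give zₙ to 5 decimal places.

n = 4, zₙ = 2.27710

f(1.9) = -0.5581461, f(2.7) = 0.5932518
z₂ = 2.7000000 − 0.5932518·(0.8000000)/(1.1513979) = 2.2878042;  |Δ| = 0.4121958
f(2.2878042) = 0.0153966
z₃ = 2.2878042 − 0.0153966·(-0.4121958)/(-0.5778551) = 2.2768214;  |Δ| = 0.0109827
f(2.2768214) = -0.0003982
z₄ = 2.2768214 − (-0.0003982)·(-0.0109827)/(-0.0157949) = 2.2770983;  |Δ| = 0.0002769
|z₄ − z₃| = 0.0002769 < 0.001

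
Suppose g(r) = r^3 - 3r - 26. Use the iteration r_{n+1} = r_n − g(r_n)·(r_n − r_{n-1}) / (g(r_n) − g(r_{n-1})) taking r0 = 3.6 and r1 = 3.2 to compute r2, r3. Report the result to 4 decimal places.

3.2893, 3.2991

g(3.6) = 9.856000, g(3.2) = -2.832000
r2 = 3.200000 − (-2.832000)·(3.200000 − 3.600000) / (-2.832000 − 9.856000) = 3.200000 − (1.132800)/(-12.688000) = 3.289281
g(3.289281) = -0.279890
r3 = 3.289281 − (-0.279890)·(3.289281 − 3.200000) / (-0.279890 − (-2.832000)) = 3.289281 − (-0.024989)/(2.552110) = 3.299073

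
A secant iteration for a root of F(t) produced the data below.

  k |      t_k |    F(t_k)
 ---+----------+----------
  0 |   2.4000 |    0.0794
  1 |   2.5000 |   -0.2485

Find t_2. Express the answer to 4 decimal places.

2.4242

t_2 = 2.5000 − (-0.2485)·(2.5000 − 2.4000) / (-0.2485 − 0.0794)
   = 2.5000 − (-0.024850)/(-0.327900) = 2.424215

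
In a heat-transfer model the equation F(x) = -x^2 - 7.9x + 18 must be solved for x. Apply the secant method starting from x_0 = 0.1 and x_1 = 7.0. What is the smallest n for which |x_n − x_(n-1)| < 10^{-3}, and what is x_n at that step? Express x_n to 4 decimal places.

n = 6, x_n = 1.8468

F(0.1) = 17.200000, F(7.0) = -86.300000
x_2 = 7.000000 − (-86.300000)·(6.900000)/(-103.500000) = 1.246667;  |Δ| = 5.753333
F(1.246667) = 6.597156
x_3 = 1.246667 − 6.597156·(-5.753333)/(92.897156) = 1.655244;  |Δ| = 0.408577
F(1.655244) = 2.183744
x_4 = 1.655244 − 2.183744·(0.408577)/(-4.413411) = 1.857406;  |Δ| = 0.202163
F(1.857406) = -0.123469
x_5 = 1.857406 − (-0.123469)·(0.202163)/(-2.307213) = 1.846588;  |Δ| = 0.010819
F(1.846588) = 0.002070
x_6 = 1.846588 − 0.002070·(-0.010819)/(0.125539) = 1.846766;  |Δ| = 0.000178
|x_6 − x_5| = 0.000178 < 10^{-3}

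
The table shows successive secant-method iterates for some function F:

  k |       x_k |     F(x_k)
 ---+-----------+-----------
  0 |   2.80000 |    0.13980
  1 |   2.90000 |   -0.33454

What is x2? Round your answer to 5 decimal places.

2.82947

x2 = 2.90000 − (-0.33454)·(2.90000 − 2.80000) / (-0.33454 − 0.13980)
   = 2.90000 − (-0.0334540)/(-0.4743400) = 2.8294725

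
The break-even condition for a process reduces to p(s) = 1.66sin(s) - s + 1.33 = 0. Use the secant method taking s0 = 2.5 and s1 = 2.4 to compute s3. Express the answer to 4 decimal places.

p(2.5) = -0.176536, p(2.4) = 0.051269
s2 = 2.400000 − 0.051269·(2.400000 − 2.500000) / (0.051269 − (-0.176536)) = 2.400000 − (-0.005127)/(0.227805) = 2.422506
p(2.422506) = 0.000933
s3 = 2.422506 − 0.000933·(2.422506 − 2.400000) / (0.000933 − 0.051269) = 2.422506 − (0.000021)/(-0.050336) = 2.422923

2.4229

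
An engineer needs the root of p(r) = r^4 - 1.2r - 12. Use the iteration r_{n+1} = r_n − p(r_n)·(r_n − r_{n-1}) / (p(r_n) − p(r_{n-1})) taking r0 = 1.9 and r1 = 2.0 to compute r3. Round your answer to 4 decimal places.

p(1.9) = -1.247900, p(2.0) = 1.600000
r2 = 2.000000 − 1.600000·(2.000000 − 1.900000) / (1.600000 − (-1.247900)) = 2.000000 − (0.160000)/(2.847900) = 1.943818
p(1.943818) = -0.056053
r3 = 1.943818 − (-0.056053)·(1.943818 − 2.000000) / (-0.056053 − 1.600000) = 1.943818 − (0.003149)/(-1.656053) = 1.945720

1.9457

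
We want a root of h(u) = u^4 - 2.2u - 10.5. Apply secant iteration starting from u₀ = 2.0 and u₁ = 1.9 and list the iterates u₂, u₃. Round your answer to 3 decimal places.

h(2.0) = 1.10000, h(1.9) = -1.64790
u₂ = 1.90000 − (-1.64790)·(1.90000 − 2.00000) / (-1.64790 − 1.10000) = 1.90000 − (0.16479)/(-2.74790) = 1.95997
h(1.95997) = -0.05496
u₃ = 1.95997 − (-0.05496)·(1.95997 − 1.90000) / (-0.05496 − (-1.64790)) = 1.95997 − (-0.00330)/(1.59294) = 1.96204

1.960, 1.962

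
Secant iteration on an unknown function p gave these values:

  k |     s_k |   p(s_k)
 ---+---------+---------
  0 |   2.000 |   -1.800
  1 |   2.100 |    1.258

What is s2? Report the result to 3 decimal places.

2.059

s2 = 2.100 − 1.258·(2.100 − 2.000) / (1.258 − (-1.800))
   = 2.100 − (0.12580)/(3.05800) = 2.05886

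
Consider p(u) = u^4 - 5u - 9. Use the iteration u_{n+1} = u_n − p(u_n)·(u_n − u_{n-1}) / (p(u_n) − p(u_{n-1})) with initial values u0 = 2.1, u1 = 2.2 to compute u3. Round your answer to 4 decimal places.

2.1016

p(2.1) = -0.051900, p(2.2) = 3.425600
u2 = 2.200000 − 3.425600·(2.200000 − 2.100000) / (3.425600 − (-0.051900)) = 2.200000 − (0.342560)/(3.477500) = 2.101492
p(2.101492) = -0.004017
u3 = 2.101492 − (-0.004017)·(2.101492 − 2.200000) / (-0.004017 − 3.425600) = 2.101492 − (0.000396)/(-3.429617) = 2.101608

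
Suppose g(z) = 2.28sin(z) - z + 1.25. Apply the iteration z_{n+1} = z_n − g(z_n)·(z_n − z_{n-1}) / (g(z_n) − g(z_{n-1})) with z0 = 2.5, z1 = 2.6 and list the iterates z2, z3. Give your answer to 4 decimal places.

g(2.5) = 0.114516, g(2.6) = -0.174657
z2 = 2.600000 − (-0.174657)·(2.600000 − 2.500000) / (-0.174657 − 0.114516) = 2.600000 − (-0.017466)/(-0.289173) = 2.539601
g(2.539601) = 0.001528
z3 = 2.539601 − 0.001528·(2.539601 − 2.600000) / (0.001528 − (-0.174657)) = 2.539601 − (-0.000092)/(0.176185) = 2.540125

2.5396, 2.5401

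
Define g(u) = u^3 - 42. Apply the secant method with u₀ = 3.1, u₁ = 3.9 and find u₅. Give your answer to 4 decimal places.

g(3.1) = -12.209000, g(3.9) = 17.319000
u₂ = 3.900000 − 17.319000·(3.900000 − 3.100000) / (17.319000 − (-12.209000)) = 3.900000 − (13.855200)/(29.528000) = 3.430778
g(3.430778) = -1.618943
u₃ = 3.430778 − (-1.618943)·(3.430778 − 3.900000) / (-1.618943 − 17.319000) = 3.430778 − (0.759644)/(-18.937943) = 3.470890
g(3.470890) = -0.185925
u₄ = 3.470890 − (-0.185925)·(3.470890 − 3.430778) / (-0.185925 − (-1.618943)) = 3.470890 − (-0.007458)/(1.433018) = 3.476094
g(3.476094) = 0.002448
u₅ = 3.476094 − 0.002448·(3.476094 − 3.470890) / (0.002448 − (-0.185925)) = 3.476094 − (0.000013)/(0.188372) = 3.476027

3.4760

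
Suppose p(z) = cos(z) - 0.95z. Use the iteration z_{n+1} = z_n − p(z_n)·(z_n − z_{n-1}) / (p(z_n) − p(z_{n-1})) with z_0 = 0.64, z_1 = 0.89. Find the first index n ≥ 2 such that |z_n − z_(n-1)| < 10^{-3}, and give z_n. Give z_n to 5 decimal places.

p(0.64) = 0.1940958, p(0.89) = -0.2160880
z_2 = 0.8900000 − (-0.2160880)·(0.2500000)/(-0.4101837) = 0.7582981;  |Δ| = 0.1317019
p(0.7582981) = 0.0056243
z_3 = 0.7582981 − 0.0056243·(-0.1317019)/(0.2217123) = 0.7616390;  |Δ| = 0.0033410
p(0.7616390) = 0.0001488
z_4 = 0.7616390 − 0.0001488·(0.0033410)/(-0.0054755) = 0.7617298;  |Δ| = 0.0000908
|z_4 − z_3| = 0.0000908 < 10^{-3}

n = 4, z_n = 0.76173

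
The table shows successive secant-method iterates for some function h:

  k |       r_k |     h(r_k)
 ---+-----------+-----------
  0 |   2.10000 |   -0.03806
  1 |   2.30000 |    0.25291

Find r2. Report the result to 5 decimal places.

r2 = 2.30000 − 0.25291·(2.30000 − 2.10000) / (0.25291 − (-0.03806))
   = 2.30000 − (0.0505820)/(0.2909700) = 2.1261608

2.12616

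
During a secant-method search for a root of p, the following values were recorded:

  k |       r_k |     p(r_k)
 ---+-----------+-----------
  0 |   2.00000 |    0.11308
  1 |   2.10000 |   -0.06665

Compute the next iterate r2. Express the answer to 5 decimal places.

2.06292

r2 = 2.10000 − (-0.06665)·(2.10000 − 2.00000) / (-0.06665 − 0.11308)
   = 2.10000 − (-0.0066650)/(-0.1797300) = 2.0629166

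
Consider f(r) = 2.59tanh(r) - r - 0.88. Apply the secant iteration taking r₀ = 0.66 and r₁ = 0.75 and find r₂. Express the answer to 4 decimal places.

f(0.66) = -0.042039, f(0.75) = 0.015036
r₂ = 0.750000 − 0.015036·(0.750000 − 0.660000) / (0.015036 − (-0.042039)) = 0.750000 − (0.001353)/(0.057075) = 0.726290

0.7263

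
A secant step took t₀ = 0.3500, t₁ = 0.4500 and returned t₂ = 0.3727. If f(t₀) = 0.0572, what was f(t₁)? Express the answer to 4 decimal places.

-0.1948

The secant line through (0.3500, 0.0572) and (0.4500, f(t₁)) crosses zero at t₂ = 0.3727.
So (0.3500, 0.0572), (0.4500, f(t₁)), (0.3727, 0) are collinear:
f(t₁) = 0.0572 · (0.4500 − 0.3727) / (0.3500 − 0.3727) = 0.0572 · (0.077300)/(-0.022700) = -0.194782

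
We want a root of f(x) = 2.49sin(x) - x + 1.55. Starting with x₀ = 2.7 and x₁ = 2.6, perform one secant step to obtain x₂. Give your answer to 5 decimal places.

f(2.7) = -0.0858241, f(2.6) = 0.2335984
x₂ = 2.6000000 − 0.2335984·(2.6000000 − 2.7000000) / (0.2335984 − (-0.0858241)) = 2.6000000 − (-0.0233598)/(0.3194225) = 2.6731315

2.67313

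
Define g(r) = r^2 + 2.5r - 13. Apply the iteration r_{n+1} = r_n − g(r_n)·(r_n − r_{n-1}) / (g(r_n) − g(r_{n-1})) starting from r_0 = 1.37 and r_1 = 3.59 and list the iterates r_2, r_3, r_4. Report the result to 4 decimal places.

g(1.37) = -7.698100, g(3.59) = 8.863100
r_2 = 3.590000 − 8.863100·(3.590000 − 1.370000) / (8.863100 − (-7.698100)) = 3.590000 − (19.676082)/(16.561200) = 2.401917
g(2.401917) = -1.226003
r_3 = 2.401917 − (-1.226003)·(2.401917 − 3.590000) / (-1.226003 − 8.863100) = 2.401917 − (1.456593)/(-10.089103) = 2.546290
g(2.546290) = -0.150684
r_4 = 2.546290 − (-0.150684)·(2.546290 − 2.401917) / (-0.150684 − (-1.226003)) = 2.546290 − (-0.021755)/(1.075320) = 2.566521

2.4019, 2.5463, 2.5665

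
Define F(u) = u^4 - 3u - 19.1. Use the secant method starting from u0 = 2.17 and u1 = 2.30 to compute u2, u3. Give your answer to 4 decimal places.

2.2524, 2.2551

F(2.17) = -3.436261, F(2.30) = 1.984100
u2 = 2.300000 − 1.984100·(2.300000 − 2.170000) / (1.984100 − (-3.436261)) = 2.300000 − (0.257933)/(5.420361) = 2.252414
F(2.252414) = -0.118168
u3 = 2.252414 − (-0.118168)·(2.252414 − 2.300000) / (-0.118168 − 1.984100) = 2.252414 − (0.005623)/(-2.102268) = 2.255089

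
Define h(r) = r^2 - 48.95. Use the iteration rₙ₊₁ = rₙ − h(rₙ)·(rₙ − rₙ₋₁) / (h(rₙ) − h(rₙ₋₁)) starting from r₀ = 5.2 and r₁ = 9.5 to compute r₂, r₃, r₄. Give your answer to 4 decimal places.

6.6905, 6.9491, 6.9975

h(5.2) = -21.910000, h(9.5) = 41.300000
r₂ = 9.500000 − 41.300000·(9.500000 − 5.200000) / (41.300000 − (-21.910000)) = 9.500000 − (177.590000)/(63.210000) = 6.690476
h(6.690476) = -4.187528
r₃ = 6.690476 − (-4.187528)·(6.690476 − 9.500000) / (-4.187528 − 41.300000) = 6.690476 − (11.764961)/(-45.487528) = 6.949118
h(6.949118) = -0.659764
r₄ = 6.949118 − (-0.659764)·(6.949118 − 6.690476) / (-0.659764 − (-4.187528)) = 6.949118 − (-0.170642)/(3.527764) = 6.997489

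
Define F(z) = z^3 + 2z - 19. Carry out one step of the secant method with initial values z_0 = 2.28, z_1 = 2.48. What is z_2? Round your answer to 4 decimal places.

F(2.28) = -2.587648, F(2.48) = 1.212992
z_2 = 2.480000 − 1.212992·(2.480000 − 2.280000) / (1.212992 − (-2.587648)) = 2.480000 − (0.242598)/(3.800640) = 2.416169

2.4162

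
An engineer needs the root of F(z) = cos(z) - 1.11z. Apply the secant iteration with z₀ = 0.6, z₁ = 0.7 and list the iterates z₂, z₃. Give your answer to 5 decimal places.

0.69291, 0.69306

F(0.6) = 0.1593356, F(0.7) = -0.0121578
z₂ = 0.7000000 − (-0.0121578)·(0.7000000 − 0.6000000) / (-0.0121578 − 0.1593356) = 0.7000000 − (-0.0012158)/(-0.1714934) = 0.6929106
F(0.6929106) = 0.0002592
z₃ = 0.6929106 − 0.0002592·(0.6929106 − 0.7000000) / (0.0002592 − (-0.0121578)) = 0.6929106 − (-0.0000018)/(0.0124170) = 0.6930586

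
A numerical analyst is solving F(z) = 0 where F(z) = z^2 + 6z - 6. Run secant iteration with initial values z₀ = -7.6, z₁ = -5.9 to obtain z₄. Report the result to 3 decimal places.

-6.873

F(-7.6) = 6.16000, F(-5.9) = -6.59000
z₂ = -5.90000 − (-6.59000)·(-5.90000 − (-7.60000)) / (-6.59000 − 6.16000) = -5.90000 − (-11.20300)/(-12.75000) = -6.77867
F(-6.77867) = -0.72168
z₃ = -6.77867 − (-0.72168)·(-6.77867 − (-5.90000)) / (-0.72168 − (-6.59000)) = -6.77867 − (0.63411)/(5.86832) = -6.88672
F(-6.88672) = 0.10662
z₄ = -6.88672 − 0.10662·(-6.88672 − (-6.77867)) / (0.10662 − (-0.72168)) = -6.88672 − (-0.01152)/(0.82830) = -6.87281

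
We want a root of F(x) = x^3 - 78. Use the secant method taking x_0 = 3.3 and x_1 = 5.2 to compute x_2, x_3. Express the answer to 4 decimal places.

F(3.3) = -42.063000, F(5.2) = 62.608000
x_2 = 5.200000 − 62.608000·(5.200000 − 3.300000) / (62.608000 − (-42.063000)) = 5.200000 − (118.955200)/(104.671000) = 4.063532
F(4.063532) = -10.901752
x_3 = 4.063532 − (-10.901752)·(4.063532 − 5.200000) / (-10.901752 − 62.608000) = 4.063532 − (12.389488)/(-73.509752) = 4.232074

4.0635, 4.2321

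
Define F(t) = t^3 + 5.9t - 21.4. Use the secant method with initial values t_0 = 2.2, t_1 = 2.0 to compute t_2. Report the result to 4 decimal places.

F(2.2) = 2.228000, F(2.0) = -1.600000
t_2 = 2.000000 − (-1.600000)·(2.000000 − 2.200000) / (-1.600000 − 2.228000) = 2.000000 − (0.320000)/(-3.828000) = 2.083595

2.0836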